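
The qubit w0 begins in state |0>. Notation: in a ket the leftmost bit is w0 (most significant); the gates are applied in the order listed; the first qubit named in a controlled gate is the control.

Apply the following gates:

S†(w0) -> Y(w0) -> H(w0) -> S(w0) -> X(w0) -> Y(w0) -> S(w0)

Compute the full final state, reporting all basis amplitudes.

The resulting statevector has amplitude sqrt(2)/2 on |0>, -sqrt(2)/2 on |1>.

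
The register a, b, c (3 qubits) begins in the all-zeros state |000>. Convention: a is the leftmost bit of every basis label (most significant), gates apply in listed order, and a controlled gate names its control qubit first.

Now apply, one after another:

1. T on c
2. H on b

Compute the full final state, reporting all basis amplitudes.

The final amplitudes are sqrt(2)/2 on |000>, sqrt(2)/2 on |010>, and 0 on every other basis state.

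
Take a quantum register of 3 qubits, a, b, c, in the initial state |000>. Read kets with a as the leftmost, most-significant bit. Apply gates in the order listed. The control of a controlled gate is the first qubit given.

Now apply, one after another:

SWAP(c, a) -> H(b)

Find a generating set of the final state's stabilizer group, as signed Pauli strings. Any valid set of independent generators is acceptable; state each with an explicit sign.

The stabilizer group can be generated by +IXI, +ZII, +IIZ, among other valid generating sets.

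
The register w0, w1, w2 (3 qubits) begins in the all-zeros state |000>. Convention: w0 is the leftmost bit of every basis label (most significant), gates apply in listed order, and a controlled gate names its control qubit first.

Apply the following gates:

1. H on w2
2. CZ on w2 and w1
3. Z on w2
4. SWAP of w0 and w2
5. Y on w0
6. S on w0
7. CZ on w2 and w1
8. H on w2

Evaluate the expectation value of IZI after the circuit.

In the final state, IZI has expectation 1.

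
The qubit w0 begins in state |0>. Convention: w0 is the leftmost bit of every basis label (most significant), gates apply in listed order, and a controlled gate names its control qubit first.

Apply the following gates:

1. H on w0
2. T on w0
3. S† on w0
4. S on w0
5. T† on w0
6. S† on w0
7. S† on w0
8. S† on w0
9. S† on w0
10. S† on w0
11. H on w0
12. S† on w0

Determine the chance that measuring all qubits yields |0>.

The probability of measuring |0> is 1/2. Key observation: steps 2-5 multiply out to the identity, so the circuit reduces to the remaining gates.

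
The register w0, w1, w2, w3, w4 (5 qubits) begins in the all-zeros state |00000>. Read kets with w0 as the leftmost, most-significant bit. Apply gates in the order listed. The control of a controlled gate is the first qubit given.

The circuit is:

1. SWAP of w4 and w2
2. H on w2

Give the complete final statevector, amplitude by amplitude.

The resulting statevector has amplitude sqrt(2)/2 on |00000>, sqrt(2)/2 on |00100>, and 0 on every other basis state.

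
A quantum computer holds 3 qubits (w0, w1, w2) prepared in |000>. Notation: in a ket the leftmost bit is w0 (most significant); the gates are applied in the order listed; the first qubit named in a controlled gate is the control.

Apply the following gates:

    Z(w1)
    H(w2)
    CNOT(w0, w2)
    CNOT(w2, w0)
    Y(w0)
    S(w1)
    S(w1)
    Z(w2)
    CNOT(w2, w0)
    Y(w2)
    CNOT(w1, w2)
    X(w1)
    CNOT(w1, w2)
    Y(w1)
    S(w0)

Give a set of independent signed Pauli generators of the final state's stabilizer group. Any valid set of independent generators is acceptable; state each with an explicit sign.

One valid set of independent stabilizer generators is -IIX, -ZII, +IZI (any independent generating set of the same group is equally correct).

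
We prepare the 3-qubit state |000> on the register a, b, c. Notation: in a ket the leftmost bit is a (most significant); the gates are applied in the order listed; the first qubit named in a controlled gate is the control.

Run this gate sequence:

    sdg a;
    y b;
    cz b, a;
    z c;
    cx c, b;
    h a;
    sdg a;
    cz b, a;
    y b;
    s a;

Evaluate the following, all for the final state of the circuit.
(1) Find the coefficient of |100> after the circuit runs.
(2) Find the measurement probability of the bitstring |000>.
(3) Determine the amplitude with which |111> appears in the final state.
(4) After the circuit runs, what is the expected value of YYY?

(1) The amplitude on |100> is -sqrt(2)/2.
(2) Outcome |000> occurs with probability 1/2.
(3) The amplitude on |111> is 0.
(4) In the final state, YYY has expectation 0.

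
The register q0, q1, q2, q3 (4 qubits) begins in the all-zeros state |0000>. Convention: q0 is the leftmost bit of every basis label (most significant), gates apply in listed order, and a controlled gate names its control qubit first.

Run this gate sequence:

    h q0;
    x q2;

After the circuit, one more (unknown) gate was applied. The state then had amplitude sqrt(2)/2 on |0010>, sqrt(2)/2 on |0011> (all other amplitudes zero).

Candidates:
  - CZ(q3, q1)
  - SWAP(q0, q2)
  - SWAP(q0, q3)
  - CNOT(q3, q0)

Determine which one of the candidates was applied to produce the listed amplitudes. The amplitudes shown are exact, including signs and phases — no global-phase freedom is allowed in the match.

It was SWAP(q0, q3) that produced the state shown.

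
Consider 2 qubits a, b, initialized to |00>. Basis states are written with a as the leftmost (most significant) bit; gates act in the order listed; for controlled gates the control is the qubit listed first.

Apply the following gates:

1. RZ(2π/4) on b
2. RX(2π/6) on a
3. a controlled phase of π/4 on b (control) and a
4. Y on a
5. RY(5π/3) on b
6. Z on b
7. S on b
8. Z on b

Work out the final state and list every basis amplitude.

The final amplitudes are -sqrt(3)*exp(3*I*pi/4)/4 on |00>, -exp(I*pi/4)/4 on |01>, -3*exp(I*pi/4)/4 on |10>, sqrt(3)*exp(3*I*pi/4)/4 on |11>.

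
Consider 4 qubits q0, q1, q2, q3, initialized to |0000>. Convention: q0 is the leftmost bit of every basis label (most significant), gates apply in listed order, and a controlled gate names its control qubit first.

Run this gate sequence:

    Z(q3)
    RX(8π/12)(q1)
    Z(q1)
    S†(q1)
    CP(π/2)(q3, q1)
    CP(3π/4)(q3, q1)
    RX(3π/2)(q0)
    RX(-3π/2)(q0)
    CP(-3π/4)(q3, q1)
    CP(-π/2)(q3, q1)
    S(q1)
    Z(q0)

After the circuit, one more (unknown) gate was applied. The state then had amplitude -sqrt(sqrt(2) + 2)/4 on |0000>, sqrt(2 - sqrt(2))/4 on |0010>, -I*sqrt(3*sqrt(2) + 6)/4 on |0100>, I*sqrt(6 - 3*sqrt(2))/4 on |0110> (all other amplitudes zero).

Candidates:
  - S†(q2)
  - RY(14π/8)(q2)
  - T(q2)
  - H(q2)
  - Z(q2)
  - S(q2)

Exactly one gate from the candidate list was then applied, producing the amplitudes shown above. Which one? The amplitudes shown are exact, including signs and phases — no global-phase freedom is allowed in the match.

It was RY(14π/8)(q2) that produced the state shown.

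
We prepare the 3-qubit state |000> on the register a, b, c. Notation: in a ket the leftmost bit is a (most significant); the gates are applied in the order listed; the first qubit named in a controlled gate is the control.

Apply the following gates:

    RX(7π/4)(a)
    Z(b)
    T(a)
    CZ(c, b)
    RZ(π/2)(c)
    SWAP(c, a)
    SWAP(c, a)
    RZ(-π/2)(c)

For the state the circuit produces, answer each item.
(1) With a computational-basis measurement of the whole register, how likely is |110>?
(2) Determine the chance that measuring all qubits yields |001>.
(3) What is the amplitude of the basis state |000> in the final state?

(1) A full measurement returns |110> with probability 0. Key observation: the block from step 5 through step 8 cancels to the identity and can be dropped.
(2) The probability of measuring |001> is 0.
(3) The final state's coefficient on |000> equals -sqrt(sqrt(2) + 2)/2.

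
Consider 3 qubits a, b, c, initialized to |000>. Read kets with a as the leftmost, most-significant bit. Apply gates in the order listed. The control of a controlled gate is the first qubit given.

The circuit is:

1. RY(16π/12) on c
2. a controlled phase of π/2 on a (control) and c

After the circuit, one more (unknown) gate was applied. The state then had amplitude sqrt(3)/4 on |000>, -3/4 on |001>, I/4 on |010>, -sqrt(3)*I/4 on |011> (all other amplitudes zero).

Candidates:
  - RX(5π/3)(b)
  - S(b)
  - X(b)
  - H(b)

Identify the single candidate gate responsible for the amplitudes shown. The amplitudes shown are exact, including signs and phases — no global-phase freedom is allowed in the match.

The applied gate was RX(5π/3)(b).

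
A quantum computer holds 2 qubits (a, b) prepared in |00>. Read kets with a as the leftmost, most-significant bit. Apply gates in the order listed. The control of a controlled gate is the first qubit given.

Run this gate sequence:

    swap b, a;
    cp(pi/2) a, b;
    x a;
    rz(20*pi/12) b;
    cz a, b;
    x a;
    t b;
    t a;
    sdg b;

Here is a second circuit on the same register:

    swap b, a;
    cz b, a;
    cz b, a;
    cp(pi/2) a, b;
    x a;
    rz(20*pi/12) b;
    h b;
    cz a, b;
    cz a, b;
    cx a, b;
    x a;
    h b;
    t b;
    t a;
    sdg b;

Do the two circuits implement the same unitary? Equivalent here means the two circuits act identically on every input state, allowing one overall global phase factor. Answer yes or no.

Yes: on every input state the two circuits agree up to one overall phase factor.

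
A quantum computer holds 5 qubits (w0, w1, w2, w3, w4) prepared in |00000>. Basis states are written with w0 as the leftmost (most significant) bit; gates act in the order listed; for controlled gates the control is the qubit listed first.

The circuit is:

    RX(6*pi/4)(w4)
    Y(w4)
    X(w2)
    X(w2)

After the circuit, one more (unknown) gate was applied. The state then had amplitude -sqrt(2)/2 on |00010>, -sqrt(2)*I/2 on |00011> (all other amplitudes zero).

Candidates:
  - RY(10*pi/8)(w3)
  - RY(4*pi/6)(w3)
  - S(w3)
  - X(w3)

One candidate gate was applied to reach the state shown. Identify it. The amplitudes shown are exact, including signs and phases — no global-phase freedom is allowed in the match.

It was X(w3) that produced the state shown. Key observation: steps 3-4 multiply out to the identity, so the circuit reduces to the remaining gates.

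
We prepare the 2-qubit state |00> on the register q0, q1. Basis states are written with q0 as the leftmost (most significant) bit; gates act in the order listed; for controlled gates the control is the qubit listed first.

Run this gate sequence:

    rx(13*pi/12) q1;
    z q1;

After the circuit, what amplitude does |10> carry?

The amplitude on |10> is 0.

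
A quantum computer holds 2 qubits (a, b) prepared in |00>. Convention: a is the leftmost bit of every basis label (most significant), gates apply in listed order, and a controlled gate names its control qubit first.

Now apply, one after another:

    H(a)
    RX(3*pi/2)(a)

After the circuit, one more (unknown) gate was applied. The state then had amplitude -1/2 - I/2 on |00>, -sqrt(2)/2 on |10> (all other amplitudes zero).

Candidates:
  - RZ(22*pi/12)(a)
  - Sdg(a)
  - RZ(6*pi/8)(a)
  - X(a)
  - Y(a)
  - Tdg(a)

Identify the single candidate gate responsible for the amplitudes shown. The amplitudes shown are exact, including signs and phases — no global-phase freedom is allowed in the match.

The applied gate was Tdg(a).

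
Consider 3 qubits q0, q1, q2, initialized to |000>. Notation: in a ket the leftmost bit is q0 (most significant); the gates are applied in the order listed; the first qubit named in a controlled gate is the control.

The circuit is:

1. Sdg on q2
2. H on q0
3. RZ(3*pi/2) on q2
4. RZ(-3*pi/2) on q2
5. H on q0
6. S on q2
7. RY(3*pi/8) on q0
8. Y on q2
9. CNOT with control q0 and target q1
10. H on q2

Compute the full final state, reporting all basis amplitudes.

After the circuit, the state carries amplitude sqrt(2)*I*cos(3*pi/16)/2 on |000>, -sqrt(2)*I*cos(3*pi/16)/2 on |001>, 0 on |010>, 0 on |011>, 0 on |100>, 0 on |101>, sqrt(2)*I*sin(3*pi/16)/2 on |110>, -sqrt(2)*I*sin(3*pi/16)/2 on |111>.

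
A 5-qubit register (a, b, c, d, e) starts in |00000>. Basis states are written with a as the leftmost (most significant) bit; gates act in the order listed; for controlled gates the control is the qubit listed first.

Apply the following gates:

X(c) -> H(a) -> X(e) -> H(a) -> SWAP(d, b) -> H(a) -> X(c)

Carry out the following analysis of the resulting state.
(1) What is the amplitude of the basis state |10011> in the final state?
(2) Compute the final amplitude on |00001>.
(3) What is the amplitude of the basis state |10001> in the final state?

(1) |10011> carries amplitude 0 in the final state.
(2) The amplitude on |00001> is sqrt(2)/2.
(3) |10001> carries amplitude sqrt(2)/2 in the final state.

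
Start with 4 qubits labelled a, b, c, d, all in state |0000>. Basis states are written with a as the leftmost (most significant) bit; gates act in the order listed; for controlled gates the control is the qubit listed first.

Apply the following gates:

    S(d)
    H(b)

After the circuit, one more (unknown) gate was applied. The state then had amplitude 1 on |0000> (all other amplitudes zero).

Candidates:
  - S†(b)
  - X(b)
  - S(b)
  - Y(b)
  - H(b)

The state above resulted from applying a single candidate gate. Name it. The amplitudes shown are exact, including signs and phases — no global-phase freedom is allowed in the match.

The unique candidate consistent with the amplitudes is H(b).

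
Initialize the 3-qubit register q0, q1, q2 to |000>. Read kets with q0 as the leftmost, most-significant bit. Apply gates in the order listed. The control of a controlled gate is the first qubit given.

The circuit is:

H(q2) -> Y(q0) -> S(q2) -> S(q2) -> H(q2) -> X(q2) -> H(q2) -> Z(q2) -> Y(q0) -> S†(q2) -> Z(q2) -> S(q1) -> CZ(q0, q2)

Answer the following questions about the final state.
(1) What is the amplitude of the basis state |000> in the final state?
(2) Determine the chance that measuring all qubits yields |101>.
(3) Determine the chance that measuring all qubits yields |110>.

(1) The amplitude on |000> is sqrt(2)/2. Key observation: steps 5-8 multiply out to the identity, so the circuit reduces to the remaining gates.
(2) The probability of measuring |101> is 0.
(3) A full measurement returns |110> with probability 0.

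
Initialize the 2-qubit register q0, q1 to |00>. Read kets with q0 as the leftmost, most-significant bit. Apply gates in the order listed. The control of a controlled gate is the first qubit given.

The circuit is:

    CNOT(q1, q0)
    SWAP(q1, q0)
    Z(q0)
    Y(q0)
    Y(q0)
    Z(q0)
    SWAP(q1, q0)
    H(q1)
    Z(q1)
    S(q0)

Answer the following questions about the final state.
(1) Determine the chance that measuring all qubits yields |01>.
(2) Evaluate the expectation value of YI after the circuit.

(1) Outcome |01> occurs with probability 1/2.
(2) The observable YI averages to 0.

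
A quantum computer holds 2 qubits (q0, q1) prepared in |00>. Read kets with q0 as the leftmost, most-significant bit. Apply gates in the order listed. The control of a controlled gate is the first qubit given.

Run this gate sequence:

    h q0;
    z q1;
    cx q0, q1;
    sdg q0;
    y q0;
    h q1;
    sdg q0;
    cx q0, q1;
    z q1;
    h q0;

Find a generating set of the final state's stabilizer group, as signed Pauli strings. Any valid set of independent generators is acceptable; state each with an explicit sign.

The stabilizer group can be generated by +XX, -ZZ, among other valid generating sets.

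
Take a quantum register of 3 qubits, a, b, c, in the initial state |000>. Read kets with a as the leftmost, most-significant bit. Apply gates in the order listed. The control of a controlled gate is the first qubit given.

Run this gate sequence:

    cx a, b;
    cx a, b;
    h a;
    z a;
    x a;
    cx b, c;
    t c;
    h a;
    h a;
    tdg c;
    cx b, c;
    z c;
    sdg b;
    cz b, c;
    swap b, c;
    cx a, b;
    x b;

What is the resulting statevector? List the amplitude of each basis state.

After the circuit, the state carries amplitude -sqrt(2)/2 on |010>, sqrt(2)/2 on |100>, and 0 on every other basis state.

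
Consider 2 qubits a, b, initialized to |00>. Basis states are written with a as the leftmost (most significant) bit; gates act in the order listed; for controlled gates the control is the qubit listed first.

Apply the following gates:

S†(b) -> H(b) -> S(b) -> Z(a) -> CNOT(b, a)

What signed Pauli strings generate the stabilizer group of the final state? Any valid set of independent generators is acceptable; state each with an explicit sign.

One valid set of independent stabilizer generators is +XY, +ZZ (any independent generating set of the same group is equally correct).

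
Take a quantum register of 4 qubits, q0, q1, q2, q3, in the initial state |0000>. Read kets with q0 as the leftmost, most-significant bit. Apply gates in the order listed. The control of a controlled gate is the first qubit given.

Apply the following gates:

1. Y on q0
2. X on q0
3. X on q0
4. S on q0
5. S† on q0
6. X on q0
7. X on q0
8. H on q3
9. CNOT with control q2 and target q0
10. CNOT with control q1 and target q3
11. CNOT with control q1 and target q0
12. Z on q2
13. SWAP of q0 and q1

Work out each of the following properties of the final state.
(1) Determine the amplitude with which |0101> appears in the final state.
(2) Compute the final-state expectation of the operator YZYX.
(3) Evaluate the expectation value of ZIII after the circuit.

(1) The final state's coefficient on |0101> equals sqrt(2)*I/2. Key observation: gates 2-7 undo each other exactly, leaving only the rest of the circuit to track.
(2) The observable YZYX averages to 0.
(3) In the final state, ZIII has expectation 1.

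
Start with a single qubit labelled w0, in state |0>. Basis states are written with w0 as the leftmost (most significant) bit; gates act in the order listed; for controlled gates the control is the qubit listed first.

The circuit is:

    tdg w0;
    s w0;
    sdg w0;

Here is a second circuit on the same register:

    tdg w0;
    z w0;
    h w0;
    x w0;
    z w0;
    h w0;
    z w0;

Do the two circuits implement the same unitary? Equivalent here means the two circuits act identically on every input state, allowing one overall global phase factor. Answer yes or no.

No — the two circuits implement different unitaries, even allowing a global phase.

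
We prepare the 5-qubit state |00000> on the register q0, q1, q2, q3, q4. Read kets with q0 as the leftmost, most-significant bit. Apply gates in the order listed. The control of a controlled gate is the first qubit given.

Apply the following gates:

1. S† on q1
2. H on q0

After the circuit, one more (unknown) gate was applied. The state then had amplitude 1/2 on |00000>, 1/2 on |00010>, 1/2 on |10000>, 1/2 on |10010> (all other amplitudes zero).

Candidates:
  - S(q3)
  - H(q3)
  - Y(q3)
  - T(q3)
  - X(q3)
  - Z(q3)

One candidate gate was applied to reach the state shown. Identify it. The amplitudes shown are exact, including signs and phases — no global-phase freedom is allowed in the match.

The applied gate was H(q3).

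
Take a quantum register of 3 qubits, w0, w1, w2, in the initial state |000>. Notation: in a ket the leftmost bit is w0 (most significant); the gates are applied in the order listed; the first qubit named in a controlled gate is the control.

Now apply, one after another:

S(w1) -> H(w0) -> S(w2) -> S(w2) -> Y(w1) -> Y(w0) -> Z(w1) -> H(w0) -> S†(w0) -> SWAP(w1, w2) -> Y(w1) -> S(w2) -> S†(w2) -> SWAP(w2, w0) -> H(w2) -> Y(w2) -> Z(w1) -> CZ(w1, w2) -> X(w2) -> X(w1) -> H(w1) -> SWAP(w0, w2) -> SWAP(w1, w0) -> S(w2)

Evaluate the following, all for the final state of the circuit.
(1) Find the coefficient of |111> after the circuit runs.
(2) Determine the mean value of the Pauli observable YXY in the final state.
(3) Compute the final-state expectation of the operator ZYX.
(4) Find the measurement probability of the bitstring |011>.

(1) The final state's coefficient on |111> equals -1/2.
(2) In the final state, YXY has expectation 0.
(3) The expectation value of ZYX is 0.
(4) Outcome |011> occurs with probability 1/4.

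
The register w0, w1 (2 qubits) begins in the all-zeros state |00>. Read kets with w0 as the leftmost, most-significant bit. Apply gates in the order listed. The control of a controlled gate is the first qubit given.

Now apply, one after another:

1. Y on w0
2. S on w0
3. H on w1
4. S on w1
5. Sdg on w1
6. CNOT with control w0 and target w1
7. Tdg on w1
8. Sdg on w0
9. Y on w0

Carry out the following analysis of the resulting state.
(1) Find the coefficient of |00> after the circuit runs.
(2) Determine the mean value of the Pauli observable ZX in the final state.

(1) |00> carries amplitude sqrt(2)/2 in the final state.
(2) The observable ZX averages to sqrt(2)/2.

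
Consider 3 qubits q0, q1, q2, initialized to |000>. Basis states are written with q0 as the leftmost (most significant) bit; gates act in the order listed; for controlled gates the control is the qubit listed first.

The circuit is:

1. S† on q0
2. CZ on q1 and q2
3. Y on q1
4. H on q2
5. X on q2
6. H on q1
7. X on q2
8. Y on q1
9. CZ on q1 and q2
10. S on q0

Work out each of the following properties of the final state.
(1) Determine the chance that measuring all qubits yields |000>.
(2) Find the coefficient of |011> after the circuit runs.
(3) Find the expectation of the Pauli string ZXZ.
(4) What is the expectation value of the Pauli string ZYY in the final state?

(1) A full measurement returns |000> with probability 1/4.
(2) The amplitude on |011> is 1/2.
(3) The observable ZXZ averages to 1.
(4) In the final state, ZYY has expectation 1.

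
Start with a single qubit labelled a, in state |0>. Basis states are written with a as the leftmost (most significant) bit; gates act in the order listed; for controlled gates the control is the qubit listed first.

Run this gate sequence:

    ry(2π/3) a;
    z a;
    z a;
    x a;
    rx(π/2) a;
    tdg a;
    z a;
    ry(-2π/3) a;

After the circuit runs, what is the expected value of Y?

The expectation value of Y is sqrt(2)/4 + sqrt(6)/4.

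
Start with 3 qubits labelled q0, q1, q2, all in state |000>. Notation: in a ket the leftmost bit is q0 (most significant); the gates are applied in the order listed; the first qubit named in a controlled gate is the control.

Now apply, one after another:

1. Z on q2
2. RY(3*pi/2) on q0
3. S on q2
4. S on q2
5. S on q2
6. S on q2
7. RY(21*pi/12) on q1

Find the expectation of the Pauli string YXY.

The observable YXY averages to 0.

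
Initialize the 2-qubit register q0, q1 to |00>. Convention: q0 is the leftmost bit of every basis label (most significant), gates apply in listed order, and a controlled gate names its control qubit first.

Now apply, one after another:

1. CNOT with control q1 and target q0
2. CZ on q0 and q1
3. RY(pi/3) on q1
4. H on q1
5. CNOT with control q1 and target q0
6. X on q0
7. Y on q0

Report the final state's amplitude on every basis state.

The resulting statevector has amplitude I*(-sqrt(6) - sqrt(2))/4 on |00>, 0 on |01>, 0 on |10>, I*(-sqrt(2) + sqrt(6))/4 on |11>.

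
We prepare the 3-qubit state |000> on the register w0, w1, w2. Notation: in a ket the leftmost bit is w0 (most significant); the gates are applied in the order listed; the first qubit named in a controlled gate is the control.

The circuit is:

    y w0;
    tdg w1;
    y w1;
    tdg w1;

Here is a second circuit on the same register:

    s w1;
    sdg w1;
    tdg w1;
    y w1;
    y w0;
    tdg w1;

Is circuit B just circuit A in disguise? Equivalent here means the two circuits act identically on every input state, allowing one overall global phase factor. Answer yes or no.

Yes — the two circuits implement the same unitary up to a global phase.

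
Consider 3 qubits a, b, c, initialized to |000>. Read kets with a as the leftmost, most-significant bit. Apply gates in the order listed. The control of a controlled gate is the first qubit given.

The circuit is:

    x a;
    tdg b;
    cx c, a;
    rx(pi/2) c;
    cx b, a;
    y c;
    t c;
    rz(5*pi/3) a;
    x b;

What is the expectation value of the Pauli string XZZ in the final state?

The expectation value of XZZ is 0.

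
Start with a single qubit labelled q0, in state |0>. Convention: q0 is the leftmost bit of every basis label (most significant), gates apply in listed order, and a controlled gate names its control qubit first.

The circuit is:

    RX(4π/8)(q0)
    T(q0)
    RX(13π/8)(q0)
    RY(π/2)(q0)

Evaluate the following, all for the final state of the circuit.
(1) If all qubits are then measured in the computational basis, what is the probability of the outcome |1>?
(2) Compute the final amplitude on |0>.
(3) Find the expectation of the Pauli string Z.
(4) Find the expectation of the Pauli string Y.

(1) Outcome |1> occurs with probability sqrt(2)/4 + 1/2.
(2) |0> carries amplitude -cos(3*pi/16)/2 - I*exp(I*pi/4)*cos(3*pi/16)/2 - exp(I*pi/4)*sin(3*pi/16)/2 + I*sin(3*pi/16)/2 in the final state.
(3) The observable Z averages to -sqrt(2)/2.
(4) The expectation value of Y is -sqrt(4 - 2*sqrt(2))/4.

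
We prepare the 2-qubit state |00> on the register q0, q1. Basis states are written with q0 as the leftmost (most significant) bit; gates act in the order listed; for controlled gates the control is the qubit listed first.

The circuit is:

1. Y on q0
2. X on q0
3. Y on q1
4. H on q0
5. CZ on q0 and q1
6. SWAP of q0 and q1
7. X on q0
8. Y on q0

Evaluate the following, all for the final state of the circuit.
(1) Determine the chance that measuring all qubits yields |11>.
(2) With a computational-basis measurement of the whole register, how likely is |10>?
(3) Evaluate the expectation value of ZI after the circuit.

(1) A full measurement returns |11> with probability 1/2.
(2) The probability of measuring |10> is 1/2.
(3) The expectation value of ZI is -1.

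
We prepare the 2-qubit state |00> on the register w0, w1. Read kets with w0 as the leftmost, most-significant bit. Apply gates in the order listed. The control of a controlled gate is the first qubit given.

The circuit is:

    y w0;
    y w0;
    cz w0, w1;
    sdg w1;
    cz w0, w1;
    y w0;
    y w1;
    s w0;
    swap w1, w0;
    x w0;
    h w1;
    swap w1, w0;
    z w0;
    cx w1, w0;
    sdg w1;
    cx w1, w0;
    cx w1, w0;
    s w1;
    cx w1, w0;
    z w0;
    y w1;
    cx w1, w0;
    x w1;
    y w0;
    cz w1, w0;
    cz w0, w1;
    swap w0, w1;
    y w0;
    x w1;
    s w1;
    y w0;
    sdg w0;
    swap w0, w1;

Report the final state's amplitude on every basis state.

The final amplitudes are -sqrt(2)*I/2 on |00>, 0 on |01>, sqrt(2)/2 on |10>, 0 on |11>.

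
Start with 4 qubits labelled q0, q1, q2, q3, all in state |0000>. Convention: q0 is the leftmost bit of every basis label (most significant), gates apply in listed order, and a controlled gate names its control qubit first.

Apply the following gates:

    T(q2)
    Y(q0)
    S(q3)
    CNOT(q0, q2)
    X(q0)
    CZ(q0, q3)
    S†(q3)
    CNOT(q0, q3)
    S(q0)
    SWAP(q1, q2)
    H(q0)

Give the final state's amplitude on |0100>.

The amplitude on |0100> is sqrt(2)*I/2.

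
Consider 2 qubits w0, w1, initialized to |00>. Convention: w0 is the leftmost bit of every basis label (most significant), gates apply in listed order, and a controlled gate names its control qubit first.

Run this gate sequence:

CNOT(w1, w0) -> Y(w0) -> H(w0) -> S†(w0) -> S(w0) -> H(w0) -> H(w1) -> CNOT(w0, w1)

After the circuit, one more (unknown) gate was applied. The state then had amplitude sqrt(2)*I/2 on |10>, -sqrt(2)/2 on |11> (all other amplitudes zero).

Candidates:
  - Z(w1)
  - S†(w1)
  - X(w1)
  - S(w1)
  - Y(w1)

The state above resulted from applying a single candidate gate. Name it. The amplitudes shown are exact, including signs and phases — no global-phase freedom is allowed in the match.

The applied gate was S(w1). Key observation: steps 3-6 multiply out to the identity, so the circuit reduces to the remaining gates.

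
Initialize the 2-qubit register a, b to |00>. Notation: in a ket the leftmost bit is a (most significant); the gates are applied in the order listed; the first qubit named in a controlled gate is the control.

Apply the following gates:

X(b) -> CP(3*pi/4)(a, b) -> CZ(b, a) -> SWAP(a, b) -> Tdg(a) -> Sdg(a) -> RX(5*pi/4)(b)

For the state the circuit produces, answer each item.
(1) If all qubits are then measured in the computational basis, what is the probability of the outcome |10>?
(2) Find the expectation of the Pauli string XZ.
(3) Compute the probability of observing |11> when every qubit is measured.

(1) A full measurement returns |10> with probability 1/2 - sqrt(2)/4.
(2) In the final state, XZ has expectation 0.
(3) A full measurement returns |11> with probability sqrt(2)/4 + 1/2.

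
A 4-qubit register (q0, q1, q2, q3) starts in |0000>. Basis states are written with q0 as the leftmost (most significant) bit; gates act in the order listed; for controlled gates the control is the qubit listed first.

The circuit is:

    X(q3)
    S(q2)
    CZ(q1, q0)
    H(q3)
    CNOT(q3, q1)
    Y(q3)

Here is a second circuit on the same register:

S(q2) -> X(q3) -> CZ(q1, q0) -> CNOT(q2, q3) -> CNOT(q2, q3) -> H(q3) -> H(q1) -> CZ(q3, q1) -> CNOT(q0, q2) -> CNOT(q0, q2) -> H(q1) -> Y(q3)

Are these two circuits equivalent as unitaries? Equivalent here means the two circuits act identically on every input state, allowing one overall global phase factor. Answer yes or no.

Yes — the two circuits implement the same unitary up to a global phase.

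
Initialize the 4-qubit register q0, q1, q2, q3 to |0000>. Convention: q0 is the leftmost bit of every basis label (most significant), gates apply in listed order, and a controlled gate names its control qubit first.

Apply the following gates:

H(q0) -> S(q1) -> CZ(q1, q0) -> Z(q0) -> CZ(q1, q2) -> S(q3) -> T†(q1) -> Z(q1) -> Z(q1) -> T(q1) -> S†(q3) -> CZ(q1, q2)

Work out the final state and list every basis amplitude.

After the circuit, the state carries amplitude sqrt(2)/2 on |0000>, -sqrt(2)/2 on |1000>, and 0 on every other basis state. Key observation: steps 5-12 multiply out to the identity, so the circuit reduces to the remaining gates.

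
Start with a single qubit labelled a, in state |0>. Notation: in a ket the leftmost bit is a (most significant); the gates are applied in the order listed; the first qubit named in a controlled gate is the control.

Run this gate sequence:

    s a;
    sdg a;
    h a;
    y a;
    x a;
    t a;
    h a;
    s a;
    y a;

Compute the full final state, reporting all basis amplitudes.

After the circuit, the state carries amplitude exp(3*I*pi/4)/2 + I/2 on |0>, -1/2 + exp(I*pi/4)/2 on |1>.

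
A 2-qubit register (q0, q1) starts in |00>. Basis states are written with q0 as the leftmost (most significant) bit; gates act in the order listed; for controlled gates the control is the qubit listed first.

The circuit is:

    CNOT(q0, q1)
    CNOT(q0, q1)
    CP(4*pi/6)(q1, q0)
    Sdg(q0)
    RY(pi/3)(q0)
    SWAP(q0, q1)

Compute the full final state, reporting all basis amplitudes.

The final amplitudes are sqrt(3)/2 on |00>, 1/2 on |01>, 0 on |10>, 0 on |11>.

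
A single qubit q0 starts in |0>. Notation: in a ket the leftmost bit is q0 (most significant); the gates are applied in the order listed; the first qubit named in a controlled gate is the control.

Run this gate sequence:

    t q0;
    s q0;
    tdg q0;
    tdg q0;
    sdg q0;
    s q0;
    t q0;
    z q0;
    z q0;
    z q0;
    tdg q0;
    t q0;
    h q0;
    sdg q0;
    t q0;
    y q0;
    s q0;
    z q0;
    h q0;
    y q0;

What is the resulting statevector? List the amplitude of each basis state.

The resulting statevector has amplitude exp(3*I*pi/4)/2 + I/2 on |0>, -exp(3*I*pi/4)/2 + I/2 on |1>. Key observation: steps 4-7 multiply out to the identity, so the circuit reduces to the remaining gates.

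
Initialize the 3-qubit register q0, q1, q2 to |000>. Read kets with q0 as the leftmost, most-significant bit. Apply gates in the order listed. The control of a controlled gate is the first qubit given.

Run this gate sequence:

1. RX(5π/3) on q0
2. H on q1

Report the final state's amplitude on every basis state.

The final amplitudes are -sqrt(6)/4 on |000>, 0 on |001>, -sqrt(6)/4 on |010>, 0 on |011>, -sqrt(2)*I/4 on |100>, 0 on |101>, -sqrt(2)*I/4 on |110>, 0 on |111>.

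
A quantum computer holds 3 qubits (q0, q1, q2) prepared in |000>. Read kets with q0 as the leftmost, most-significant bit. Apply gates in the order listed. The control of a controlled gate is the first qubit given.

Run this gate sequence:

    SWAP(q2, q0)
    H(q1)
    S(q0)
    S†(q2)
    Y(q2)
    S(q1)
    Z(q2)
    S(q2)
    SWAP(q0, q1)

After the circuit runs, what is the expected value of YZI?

The observable YZI averages to 1.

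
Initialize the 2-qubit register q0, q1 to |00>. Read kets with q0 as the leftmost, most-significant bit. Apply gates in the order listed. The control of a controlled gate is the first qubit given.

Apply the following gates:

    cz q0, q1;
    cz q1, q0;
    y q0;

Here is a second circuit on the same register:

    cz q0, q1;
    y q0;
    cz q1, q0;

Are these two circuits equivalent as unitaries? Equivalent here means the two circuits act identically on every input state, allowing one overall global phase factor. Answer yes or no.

No, they are not equivalent — no single phase factor reconciles the two unitaries.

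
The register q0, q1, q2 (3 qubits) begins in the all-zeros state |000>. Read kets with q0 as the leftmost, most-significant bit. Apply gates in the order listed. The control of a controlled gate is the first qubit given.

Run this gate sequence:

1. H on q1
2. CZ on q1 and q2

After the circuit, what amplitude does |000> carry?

The amplitude on |000> is sqrt(2)/2.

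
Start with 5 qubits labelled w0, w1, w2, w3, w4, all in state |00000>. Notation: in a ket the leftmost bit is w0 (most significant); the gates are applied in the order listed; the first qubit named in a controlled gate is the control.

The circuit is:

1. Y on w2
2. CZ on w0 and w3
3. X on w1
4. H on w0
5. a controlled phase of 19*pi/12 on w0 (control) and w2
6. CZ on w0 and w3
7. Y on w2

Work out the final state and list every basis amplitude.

After the circuit, the state carries amplitude sqrt(2)/2 on |01000>, -sqrt(2)*exp(7*I*pi/12)/2 on |11000>, and 0 on every other basis state.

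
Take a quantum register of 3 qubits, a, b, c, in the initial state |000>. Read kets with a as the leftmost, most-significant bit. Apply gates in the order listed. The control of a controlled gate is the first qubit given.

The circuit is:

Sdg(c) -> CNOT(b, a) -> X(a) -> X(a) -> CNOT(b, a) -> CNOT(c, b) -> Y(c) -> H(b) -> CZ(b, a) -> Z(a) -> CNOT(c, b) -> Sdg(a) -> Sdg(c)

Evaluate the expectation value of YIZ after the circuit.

The observable YIZ averages to 0. Key observation: gates 2-5 undo each other exactly, leaving only the rest of the circuit to track.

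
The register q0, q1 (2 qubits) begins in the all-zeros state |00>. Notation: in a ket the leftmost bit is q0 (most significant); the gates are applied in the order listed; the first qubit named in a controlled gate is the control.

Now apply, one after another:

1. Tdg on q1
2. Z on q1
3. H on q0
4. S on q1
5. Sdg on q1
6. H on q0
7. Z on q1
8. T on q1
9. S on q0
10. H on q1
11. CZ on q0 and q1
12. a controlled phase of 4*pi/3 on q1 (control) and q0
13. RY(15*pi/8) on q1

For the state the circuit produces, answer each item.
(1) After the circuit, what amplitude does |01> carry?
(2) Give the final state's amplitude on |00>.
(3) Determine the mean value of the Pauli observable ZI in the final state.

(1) |01> carries amplitude -sin(3*pi/16) in the final state. Key observation: gates 1-8 undo each other exactly, leaving only the rest of the circuit to track.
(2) The amplitude on |00> is -sin(5*pi/16).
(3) In the final state, ZI has expectation 1.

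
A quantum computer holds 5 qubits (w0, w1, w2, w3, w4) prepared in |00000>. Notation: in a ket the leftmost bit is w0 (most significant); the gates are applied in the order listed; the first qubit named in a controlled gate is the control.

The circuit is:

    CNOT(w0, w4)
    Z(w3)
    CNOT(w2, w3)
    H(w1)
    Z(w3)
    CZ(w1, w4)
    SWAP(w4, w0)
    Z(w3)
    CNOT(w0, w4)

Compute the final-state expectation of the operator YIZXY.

In the final state, YIZXY has expectation 0.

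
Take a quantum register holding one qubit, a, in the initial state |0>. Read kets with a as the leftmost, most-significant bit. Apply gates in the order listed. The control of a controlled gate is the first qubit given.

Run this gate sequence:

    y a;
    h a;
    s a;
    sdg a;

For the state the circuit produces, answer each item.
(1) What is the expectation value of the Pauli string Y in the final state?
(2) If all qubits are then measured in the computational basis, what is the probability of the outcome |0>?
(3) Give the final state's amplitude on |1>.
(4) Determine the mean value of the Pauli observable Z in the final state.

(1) The expectation value of Y is 0. Key observation: steps 3-4 multiply out to the identity, so the circuit reduces to the remaining gates.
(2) Outcome |0> occurs with probability 1/2.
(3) The amplitude on |1> is -sqrt(2)*I/2.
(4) In the final state, Z has expectation 0.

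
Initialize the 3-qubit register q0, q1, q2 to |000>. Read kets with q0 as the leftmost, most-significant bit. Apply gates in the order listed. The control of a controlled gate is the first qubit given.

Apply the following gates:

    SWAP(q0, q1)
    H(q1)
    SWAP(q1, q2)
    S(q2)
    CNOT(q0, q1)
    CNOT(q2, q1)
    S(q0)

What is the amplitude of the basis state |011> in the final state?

|011> carries amplitude sqrt(2)*I/2 in the final state.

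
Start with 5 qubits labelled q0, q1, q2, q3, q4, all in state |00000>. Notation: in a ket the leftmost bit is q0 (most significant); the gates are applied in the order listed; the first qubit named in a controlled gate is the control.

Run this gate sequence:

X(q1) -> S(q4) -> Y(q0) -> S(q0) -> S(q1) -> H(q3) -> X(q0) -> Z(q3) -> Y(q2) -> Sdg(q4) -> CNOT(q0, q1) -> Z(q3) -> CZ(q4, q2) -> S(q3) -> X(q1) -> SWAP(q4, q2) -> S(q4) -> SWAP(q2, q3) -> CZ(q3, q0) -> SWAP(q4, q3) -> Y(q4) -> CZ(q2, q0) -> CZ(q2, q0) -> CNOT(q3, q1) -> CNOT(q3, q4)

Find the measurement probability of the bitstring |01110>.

A full measurement returns |01110> with probability 1/2. Key observation: gates 22-23 undo each other exactly, leaving only the rest of the circuit to track.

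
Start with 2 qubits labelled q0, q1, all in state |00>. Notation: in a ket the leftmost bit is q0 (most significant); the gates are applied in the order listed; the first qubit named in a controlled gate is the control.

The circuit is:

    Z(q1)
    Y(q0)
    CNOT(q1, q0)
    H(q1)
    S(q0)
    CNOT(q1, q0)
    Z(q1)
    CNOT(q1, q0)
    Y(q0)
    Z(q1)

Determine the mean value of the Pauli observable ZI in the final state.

The expectation value of ZI is 1.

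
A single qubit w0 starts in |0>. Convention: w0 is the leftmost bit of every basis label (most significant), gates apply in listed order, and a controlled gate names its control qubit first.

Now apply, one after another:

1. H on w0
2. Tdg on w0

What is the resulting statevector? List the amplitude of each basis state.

The final amplitudes are sqrt(2)/2 on |0>, -sqrt(2)*exp(3*I*pi/4)/2 on |1>.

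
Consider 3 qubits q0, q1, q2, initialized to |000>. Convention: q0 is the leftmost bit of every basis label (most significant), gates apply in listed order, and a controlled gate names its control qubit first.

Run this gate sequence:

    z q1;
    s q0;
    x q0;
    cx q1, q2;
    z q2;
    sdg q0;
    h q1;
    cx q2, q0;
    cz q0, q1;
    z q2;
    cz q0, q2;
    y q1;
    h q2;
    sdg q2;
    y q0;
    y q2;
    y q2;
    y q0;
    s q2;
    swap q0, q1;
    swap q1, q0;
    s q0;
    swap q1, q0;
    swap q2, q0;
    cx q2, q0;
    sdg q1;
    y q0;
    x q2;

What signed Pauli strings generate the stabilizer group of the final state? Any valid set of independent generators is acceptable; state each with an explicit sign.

The final state is stabilized by the group generated by -XII, +IIX, -IZI; other independent generating sets are equally valid. Key observation: the block from step 14 through step 19 cancels to the identity and can be dropped.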